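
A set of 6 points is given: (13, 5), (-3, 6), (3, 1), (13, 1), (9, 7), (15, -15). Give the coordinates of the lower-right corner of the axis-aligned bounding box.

(15, -15)

x-range [-3, 15], y-range [-15, 7].
The lower-right corner is (15, -15).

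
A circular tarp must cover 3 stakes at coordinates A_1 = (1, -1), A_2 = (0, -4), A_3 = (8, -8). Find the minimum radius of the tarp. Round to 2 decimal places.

Side lengths²: A_1A_2² = 10, A_1A_3² = 98, A_2A_3² = 80.
Since A_1A_3² = 98 ≥ 80 + 10 = 90, the angle opposite A_1A_3 is not acute, so the smallest enclosing circle has A_1A_3 as diameter.
Centre = midpoint of A_1A_3 = (4.5, -4.5), r² = 98/4 = 24.5.
r = √(24.5) ≈ 4.95.

4.95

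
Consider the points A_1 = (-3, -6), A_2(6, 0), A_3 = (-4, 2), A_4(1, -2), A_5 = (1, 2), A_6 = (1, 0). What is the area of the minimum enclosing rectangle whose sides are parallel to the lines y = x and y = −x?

90

In coordinates u = x + y, v = x − y the rectangle is axis-aligned; the map (x,y)→(u,v) scales areas by 2.
u-values: -9, 6, -2, -1, 3, 1; range = 6 − (-9) = 15.
v-values: 3, 6, -6, 3, -1, 1; range = 6 − (-6) = 12.
Area = (15 × 12) / 2 = 90.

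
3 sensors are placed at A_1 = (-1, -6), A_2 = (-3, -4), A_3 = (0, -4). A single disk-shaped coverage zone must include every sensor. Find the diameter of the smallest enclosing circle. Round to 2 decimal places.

3.16

Side lengths²: A_1A_2² = 8, A_1A_3² = 5, A_2A_3² = 9.
Since A_2A_3² = 9 < 8 + 5 = 13, the triangle is acute, so the smallest enclosing circle is the circumcircle.
Circumcentre = (-1.5, -4.5), r² = 2.5.
Diameter = 2r = 2√(2.5) ≈ 3.16.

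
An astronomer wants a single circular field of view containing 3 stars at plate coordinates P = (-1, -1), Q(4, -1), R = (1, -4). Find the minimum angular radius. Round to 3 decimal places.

Side lengths²: PQ² = 25, PR² = 13, QR² = 18.
Since PQ² = 25 < 18 + 13 = 31, the triangle is acute, so the smallest enclosing circle is the circumcircle.
Circumcentre = (1.5, -1.5), r² = 6.5.
r = √(6.5) ≈ 2.550.

2.550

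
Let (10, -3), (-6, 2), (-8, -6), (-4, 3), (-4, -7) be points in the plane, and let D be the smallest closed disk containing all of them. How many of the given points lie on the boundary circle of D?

The minimum enclosing circle of a finite set is fixed by two of the points (as a diameter) or three (as a circumcircle).
The minimum enclosing circle is determined by three boundary points: (10, -3), (-6, 2), (-8, -6).
Their circumcentre is (21/23, -183/46) with r² = 176749/2116.
The farthest remaining point (-4, 3) is at distance² 154117/2116 ≤ 176749/2116.
The points at distance exactly r from the centre are (10, -3), (-6, 2), (-8, -6) — 3 points.

3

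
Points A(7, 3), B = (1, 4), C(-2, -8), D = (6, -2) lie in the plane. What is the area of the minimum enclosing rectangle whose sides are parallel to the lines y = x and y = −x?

In coordinates u = x + y, v = x − y the rectangle is axis-aligned; the map (x,y)→(u,v) scales areas by 2.
u-values: 10, 5, -10, 4; range = 10 − (-10) = 20.
v-values: 4, -3, 6, 8; range = 8 − (-3) = 11.
Area = (20 × 11) / 2 = 110.

110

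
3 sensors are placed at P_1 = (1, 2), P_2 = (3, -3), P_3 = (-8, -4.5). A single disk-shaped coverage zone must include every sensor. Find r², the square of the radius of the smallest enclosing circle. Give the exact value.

Side lengths²: P_1P_2² = 29, P_1P_3² = 123.25, P_2P_3² = 123.25.
Since P_2P_3² = 123.25 < 123.25 + 29 = 152.25, the triangle is acute, so the smallest enclosing circle is the circumcircle.
Circumcentre = (-2.6875, -2.375), r² = 32.73828125.

32.73828125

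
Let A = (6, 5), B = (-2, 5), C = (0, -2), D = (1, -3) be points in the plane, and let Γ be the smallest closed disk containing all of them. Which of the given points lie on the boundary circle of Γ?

By Welzl's lemma the MEC is supported by two points (diametrically opposite) or three points (on a circumcircle).
The minimum enclosing circle is determined by three boundary points: A, B, D.
Their circumcentre is (2, 1.9375) with r² = 25.37890625.
The farthest remaining point C is at distance² 19.50390625 ≤ 25.37890625.
The points at distance exactly r from the centre are A, B, D — 3 points.

A, B, D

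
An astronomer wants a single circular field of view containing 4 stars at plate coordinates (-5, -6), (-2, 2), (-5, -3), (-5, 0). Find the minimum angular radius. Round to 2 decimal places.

The farthest pair is (-5, -6)–(-2, 2) with squared distance 73. The circle on this segment as diameter has centre (-3.5, -2) and r² = 73/4 = 18.25.
Check (-5, -3): distance² to centre = 3.25 ≤ 18.25, so it lies inside.
All remaining points lie in this disk, and no smaller disk contains both endpoints, so this is the minimum enclosing circle.
r = √(18.25) ≈ 4.27.

4.27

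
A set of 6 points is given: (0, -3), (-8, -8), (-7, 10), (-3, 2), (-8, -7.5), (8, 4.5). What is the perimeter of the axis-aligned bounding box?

Width = max x − min x = 8 − (-8) = 16.
Height = max y − min y = 10 − (-8) = 18.
Perimeter = 2(16 + 18) = 68.

68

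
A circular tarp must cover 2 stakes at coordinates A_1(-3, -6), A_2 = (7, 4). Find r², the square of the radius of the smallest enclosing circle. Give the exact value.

50

The smallest circle enclosing two points has them as diameter endpoints.
Centre = midpoint = (2, -1); r² = |A_1A_2|²/4 = 200/4 = 50.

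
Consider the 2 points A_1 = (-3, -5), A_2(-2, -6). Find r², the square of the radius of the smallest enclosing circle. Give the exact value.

0.5

The smallest circle enclosing two points has them as diameter endpoints.
Centre = midpoint = (-2.5, -5.5); r² = |A_1A_2|²/4 = 2/4 = 0.5.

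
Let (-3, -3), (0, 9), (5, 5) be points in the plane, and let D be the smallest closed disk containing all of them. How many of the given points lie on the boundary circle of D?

3

Call the three points A, B, C in the order given.
Side lengths²: AB² = 153, AC² = 128, BC² = 41.
Since AB² = 153 < 128 + 41 = 169, the triangle is acute, so the smallest enclosing circle is the circumcircle.
Circumcentre = (-5/6, 17/6), r² = 697/18.
The points at distance exactly r from the centre are (-3, -3), (0, 9), (5, 5) — 3 points.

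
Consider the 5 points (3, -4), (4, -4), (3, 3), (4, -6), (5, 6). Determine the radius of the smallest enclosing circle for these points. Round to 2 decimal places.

By Welzl's lemma the MEC is supported by two points (diametrically opposite) or three points (on a circumcircle).
The farthest pair is (4, -6)–(5, 6) with squared distance 145. The circle on this segment as diameter has centre (4.5, 0) and r² = 145/4 = 36.25.
Check (3, -4): distance² to centre = 18.25 ≤ 36.25, so it lies inside.
All remaining points lie in this disk, and no smaller disk contains both endpoints, so this is the minimum enclosing circle.
r = √(36.25) ≈ 6.02.

6.02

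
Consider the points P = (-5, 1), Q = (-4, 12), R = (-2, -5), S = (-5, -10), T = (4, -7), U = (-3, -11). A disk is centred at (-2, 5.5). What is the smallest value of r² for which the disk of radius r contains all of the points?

The required radius is the distance from (-2, 5.5) to the farthest point.
Squared distances: 29.25, 46.25, 110.25, 249.25, 192.25, 273.25.
Maximum is 273.25, attained at U.

273.25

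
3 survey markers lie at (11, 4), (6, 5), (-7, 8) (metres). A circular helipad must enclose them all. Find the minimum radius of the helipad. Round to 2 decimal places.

Call the three points A, B, C in the order given.
Side lengths²: AB² = 26, AC² = 340, BC² = 178.
Since AC² = 340 ≥ 178 + 26 = 204, the angle opposite AC is not acute, so the smallest enclosing circle has AC as diameter.
Centre = midpoint of AC = (2, 6), r² = 340/4 = 85.
r = √85 ≈ 9.22.

9.22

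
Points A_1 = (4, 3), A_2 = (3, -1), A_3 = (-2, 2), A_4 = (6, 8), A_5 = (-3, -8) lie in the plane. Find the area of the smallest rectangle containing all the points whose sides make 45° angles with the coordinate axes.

In coordinates u = x + y, v = x − y the rectangle is axis-aligned; the map (x,y)→(u,v) scales areas by 2.
u-values: 7, 2, 0, 14, -11; range = 14 − (-11) = 25.
v-values: 1, 4, -4, -2, 5; range = 5 − (-4) = 9.
Area = (25 × 9) / 2 = 112.5.

112.5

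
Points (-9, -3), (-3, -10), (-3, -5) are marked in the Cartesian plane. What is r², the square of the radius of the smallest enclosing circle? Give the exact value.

21.25

Call the three points A, B, C in the order given.
Side lengths²: AB² = 85, AC² = 40, BC² = 25.
Since AB² = 85 ≥ 40 + 25 = 65, the angle opposite AB is not acute, so the smallest enclosing circle has AB as diameter.
Centre = midpoint of AB = (-6, -6.5), r² = 85/4 = 21.25.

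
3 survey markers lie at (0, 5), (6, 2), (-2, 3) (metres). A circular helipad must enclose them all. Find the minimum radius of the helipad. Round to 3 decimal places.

4.031

Call the three points A, B, C in the order given.
Side lengths²: AB² = 45, AC² = 8, BC² = 65.
Since BC² = 65 ≥ 45 + 8 = 53, the angle opposite BC is not acute, so the smallest enclosing circle has BC as diameter.
Centre = midpoint of BC = (2, 2.5), r² = 65/4 = 16.25.
r = √(16.25) ≈ 4.031.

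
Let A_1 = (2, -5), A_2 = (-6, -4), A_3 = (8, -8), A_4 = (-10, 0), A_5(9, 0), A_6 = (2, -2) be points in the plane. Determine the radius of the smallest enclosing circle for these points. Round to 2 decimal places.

The minimum enclosing circle of a finite set is fixed by two of the points (as a diameter) or three (as a circumcircle).
The minimum enclosing circle is determined by three boundary points: A_3, A_4, A_5.
Their circumcentre is (-0.5, -2.875) with r² = 98.515625.
The farthest remaining point A_2 is at distance² 31.515625 ≤ 98.515625.
r = √(98.515625) ≈ 9.93.

9.93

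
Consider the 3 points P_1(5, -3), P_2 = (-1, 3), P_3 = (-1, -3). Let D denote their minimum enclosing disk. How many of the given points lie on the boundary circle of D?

Side lengths²: P_1P_2² = 72, P_1P_3² = 36, P_2P_3² = 36.
Since P_1P_2² = 72 ≥ 36 + 36 = 72, the angle opposite P_1P_2 is not acute, so the smallest enclosing circle has P_1P_2 as diameter.
Centre = midpoint of P_1P_2 = (2, 0), r² = 72/4 = 18.
The points at distance exactly r from the centre are P_1, P_2, P_3 — 3 points.

3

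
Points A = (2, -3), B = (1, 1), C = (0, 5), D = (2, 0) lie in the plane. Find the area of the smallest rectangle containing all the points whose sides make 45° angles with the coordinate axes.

30

In coordinates u = x + y, v = x − y the rectangle is axis-aligned; the map (x,y)→(u,v) scales areas by 2.
u-values: -1, 2, 5, 2; range = 5 − (-1) = 6.
v-values: 5, 0, -5, 2; range = 5 − (-5) = 10.
Area = (6 × 10) / 2 = 30.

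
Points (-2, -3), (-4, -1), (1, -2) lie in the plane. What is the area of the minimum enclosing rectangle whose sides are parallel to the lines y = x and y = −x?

12

In coordinates u = x + y, v = x − y the rectangle is axis-aligned; the map (x,y)→(u,v) scales areas by 2.
u-values: -5, -5, -1; range = -1 − (-5) = 4.
v-values: 1, -3, 3; range = 3 − (-3) = 6.
Area = (4 × 6) / 2 = 12.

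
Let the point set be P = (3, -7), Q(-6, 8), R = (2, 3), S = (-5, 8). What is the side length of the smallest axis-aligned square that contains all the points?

15

The bounding box has width 9 and height 15.
An axis-aligned square enclosing the set must have side ≥ max(width, height).
So the minimum side is max(9, 15) = 15.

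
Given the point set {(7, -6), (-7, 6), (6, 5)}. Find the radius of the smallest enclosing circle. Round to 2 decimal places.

9.22

Call the three points A, B, C in the order given.
Side lengths²: AB² = 340, AC² = 122, BC² = 170.
Since AB² = 340 ≥ 170 + 122 = 292, the angle opposite AB is not acute, so the smallest enclosing circle has AB as diameter.
Centre = midpoint of AB = (0, 0), r² = 340/4 = 85.
r = √85 ≈ 9.22.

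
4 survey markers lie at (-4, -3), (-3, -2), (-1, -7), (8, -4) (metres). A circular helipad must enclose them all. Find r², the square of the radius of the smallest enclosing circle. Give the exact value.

A smallest enclosing disk is always determined by at most three of the input points on its boundary.
The farthest pair is (-4, -3)–(8, -4) with squared distance 145. The circle on this segment as diameter has centre (2, -3.5) and r² = 145/4 = 36.25.
Check (-3, -2): distance² to centre = 27.25 ≤ 36.25, so it lies inside.
All remaining points lie in this disk, and no smaller disk contains both endpoints, so this is the minimum enclosing circle.

36.25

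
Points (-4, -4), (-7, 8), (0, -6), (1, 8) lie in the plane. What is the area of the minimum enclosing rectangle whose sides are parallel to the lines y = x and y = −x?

In coordinates u = x + y, v = x − y the rectangle is axis-aligned; the map (x,y)→(u,v) scales areas by 2.
u-values: -8, 1, -6, 9; range = 9 − (-8) = 17.
v-values: 0, -15, 6, -7; range = 6 − (-15) = 21.
Area = (17 × 21) / 2 = 178.5.

178.5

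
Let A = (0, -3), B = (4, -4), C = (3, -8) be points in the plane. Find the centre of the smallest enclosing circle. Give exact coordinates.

(1.5, -5.5)

Side lengths²: AB² = 17, AC² = 34, BC² = 17.
Since AC² = 34 ≥ 17 + 17 = 34, the angle opposite AC is not acute, so the smallest enclosing circle has AC as diameter.
Centre = midpoint of AC = (1.5, -5.5), r² = 34/4 = 8.5.
Centre = (1.5, -5.5).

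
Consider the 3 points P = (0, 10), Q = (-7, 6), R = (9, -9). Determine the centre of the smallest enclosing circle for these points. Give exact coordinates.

Side lengths²: PQ² = 65, PR² = 442, QR² = 481.
Since QR² = 481 < 442 + 65 = 507, the triangle is acute, so the smallest enclosing circle is the circumcircle.
Circumcentre = (41/26, -23/26), r² = 3145/26.
Centre = (41/26, -23/26).

(41/26, -23/26)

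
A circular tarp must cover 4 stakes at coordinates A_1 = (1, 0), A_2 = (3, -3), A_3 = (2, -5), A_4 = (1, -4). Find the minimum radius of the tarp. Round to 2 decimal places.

The farthest pair is A_1–A_3 with squared distance 26. The circle on this segment as diameter has centre (1.5, -2.5) and r² = 26/4 = 6.5.
Check A_2: distance² to centre = 2.5 ≤ 6.5, so it lies inside.
All remaining points lie in this disk, and no smaller disk contains both endpoints, so this is the minimum enclosing circle.
r = √(6.5) ≈ 2.55.

2.55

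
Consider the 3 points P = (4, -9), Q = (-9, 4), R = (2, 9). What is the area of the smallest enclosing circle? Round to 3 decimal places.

293.837

Side lengths²: PQ² = 338, PR² = 328, QR² = 146.
Since PQ² = 338 < 328 + 146 = 474, the triangle is acute, so the smallest enclosing circle is the circumcircle.
Circumcentre = (-0.375, -0.375), r² = 93.53125.
Area = π·r² = π·93.53125 ≈ 293.837.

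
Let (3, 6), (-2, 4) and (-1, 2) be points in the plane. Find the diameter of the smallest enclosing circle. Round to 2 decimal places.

5.68

Call the three points A, B, C in the order given.
Side lengths²: AB² = 29, AC² = 32, BC² = 5.
Since AC² = 32 < 29 + 5 = 34, the triangle is acute, so the smallest enclosing circle is the circumcircle.
Circumcentre = (5/6, 25/6), r² = 145/18.
Diameter = 2r = 2√(145/18) ≈ 5.68.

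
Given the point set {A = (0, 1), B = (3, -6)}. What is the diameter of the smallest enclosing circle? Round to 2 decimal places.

The smallest circle enclosing two points has them as diameter endpoints.
Centre = midpoint = (1.5, -2.5); r² = |AB|²/4 = 58/4 = 14.5.
Diameter = 2r = 2√(14.5) ≈ 7.62.

7.62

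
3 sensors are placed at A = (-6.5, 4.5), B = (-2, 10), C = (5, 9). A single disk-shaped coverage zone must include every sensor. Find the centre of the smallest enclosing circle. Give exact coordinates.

(-0.75, 6.75)

Side lengths²: AB² = 50.5, AC² = 152.5, BC² = 50.
Since AC² = 152.5 ≥ 50.5 + 50 = 100.5, the angle opposite AC is not acute, so the smallest enclosing circle has AC as diameter.
Centre = midpoint of AC = (-0.75, 6.75), r² = 152.5/4 = 38.125.
Centre = (-0.75, 6.75).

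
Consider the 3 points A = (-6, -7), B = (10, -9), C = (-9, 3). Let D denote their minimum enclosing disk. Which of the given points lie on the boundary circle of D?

B, C

Side lengths²: AB² = 260, AC² = 109, BC² = 505.
Since BC² = 505 ≥ 260 + 109 = 369, the angle opposite BC is not acute, so the smallest enclosing circle has BC as diameter.
Centre = midpoint of BC = (0.5, -3), r² = 505/4 = 126.25.
The points at distance exactly r from the centre are B, C — 2 points.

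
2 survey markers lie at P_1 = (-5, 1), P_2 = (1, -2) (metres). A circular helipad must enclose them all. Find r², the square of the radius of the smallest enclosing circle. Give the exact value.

The smallest circle enclosing two points has them as diameter endpoints.
Centre = midpoint = (-2, -0.5); r² = |P_1P_2|²/4 = 45/4 = 11.25.

11.25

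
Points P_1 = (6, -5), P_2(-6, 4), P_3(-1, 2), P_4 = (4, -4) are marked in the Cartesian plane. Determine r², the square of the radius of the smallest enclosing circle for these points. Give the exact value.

By Welzl's lemma the MEC is supported by two points (diametrically opposite) or three points (on a circumcircle).
The farthest pair is P_1–P_2 with squared distance 225. The circle on this segment as diameter has centre (0, -0.5) and r² = 225/4 = 56.25.
Check P_3: distance² to centre = 7.25 ≤ 56.25, so it lies inside.
All remaining points lie in this disk, and no smaller disk contains both endpoints, so this is the minimum enclosing circle.

56.25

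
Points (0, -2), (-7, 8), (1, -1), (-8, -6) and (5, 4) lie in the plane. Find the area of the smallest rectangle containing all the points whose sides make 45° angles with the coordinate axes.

195.5

In coordinates u = x + y, v = x − y the rectangle is axis-aligned; the map (x,y)→(u,v) scales areas by 2.
u-values: -2, 1, 0, -14, 9; range = 9 − (-14) = 23.
v-values: 2, -15, 2, -2, 1; range = 2 − (-15) = 17.
Area = (23 × 17) / 2 = 195.5.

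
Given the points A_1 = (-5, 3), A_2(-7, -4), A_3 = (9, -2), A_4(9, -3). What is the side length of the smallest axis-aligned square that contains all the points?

16

The bounding box has width 16 and height 7.
An axis-aligned square enclosing the set must have side ≥ max(width, height).
So the minimum side is max(16, 7) = 16.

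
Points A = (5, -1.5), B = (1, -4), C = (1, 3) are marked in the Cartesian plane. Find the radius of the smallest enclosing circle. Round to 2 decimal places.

3.55

Side lengths²: AB² = 22.25, AC² = 36.25, BC² = 49.
Since BC² = 49 < 36.25 + 22.25 = 58.5, the triangle is acute, so the smallest enclosing circle is the circumcircle.
Circumcentre = (1.59375, -0.5), r² = 12.6025390625.
r = √(12.6025390625) ≈ 3.55.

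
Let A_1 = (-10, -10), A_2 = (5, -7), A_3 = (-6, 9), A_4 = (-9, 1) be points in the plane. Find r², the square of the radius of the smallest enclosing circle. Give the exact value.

10933/98

By Welzl's lemma the MEC is supported by two points (diametrically opposite) or three points (on a circumcircle).
The minimum enclosing circle is determined by three boundary points: A_1, A_2, A_3.
Their circumcentre is (-55/14, -19/14) with r² = 10933/98.
The farthest remaining point A_4 is at distance² 3065/98 ≤ 10933/98.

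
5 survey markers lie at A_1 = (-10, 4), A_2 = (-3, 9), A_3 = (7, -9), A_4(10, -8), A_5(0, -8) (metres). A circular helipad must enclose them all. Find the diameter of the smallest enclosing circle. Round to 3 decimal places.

23.324

By Welzl's lemma the MEC is supported by two points (diametrically opposite) or three points (on a circumcircle).
The farthest pair is A_1–A_4 with squared distance 544. The circle on this segment as diameter has centre (0, -2) and r² = 544/4 = 136.
Check A_2: distance² to centre = 130 ≤ 136, so it lies inside.
All remaining points lie in this disk, and no smaller disk contains both endpoints, so this is the minimum enclosing circle.
Diameter = 2r = 2√136 ≈ 23.324.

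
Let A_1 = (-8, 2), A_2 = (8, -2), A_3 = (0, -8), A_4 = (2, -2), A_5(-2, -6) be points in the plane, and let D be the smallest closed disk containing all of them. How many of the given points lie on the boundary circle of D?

2

By Welzl's lemma the MEC is supported by two points (diametrically opposite) or three points (on a circumcircle).
The farthest pair is A_1–A_2 with squared distance 272. The circle on this segment as diameter has centre (0, 0) and r² = 272/4 = 68.
Check A_3: distance² to centre = 64 ≤ 68, so it lies inside.
All remaining points lie in this disk, and no smaller disk contains both endpoints, so this is the minimum enclosing circle.
The points at distance exactly r from the centre are A_1, A_2 — 2 points.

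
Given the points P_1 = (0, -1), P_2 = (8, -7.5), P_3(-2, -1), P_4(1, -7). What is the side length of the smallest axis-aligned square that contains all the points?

10

The bounding box has width 10 and height 6.5.
An axis-aligned square enclosing the set must have side ≥ max(width, height).
So the minimum side is max(10, 6.5) = 10.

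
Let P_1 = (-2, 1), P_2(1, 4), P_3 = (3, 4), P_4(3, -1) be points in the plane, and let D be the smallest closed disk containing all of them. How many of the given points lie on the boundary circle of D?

3

A smallest enclosing disk is always determined by at most three of the input points on its boundary.
The minimum enclosing circle is determined by three boundary points: P_1, P_3, P_4.
Their circumcentre is (1.1, 1.5) with r² = 9.86.
The farthest remaining point P_2 is at distance² 6.26 ≤ 9.86.
The points at distance exactly r from the centre are P_1, P_3, P_4 — 3 points.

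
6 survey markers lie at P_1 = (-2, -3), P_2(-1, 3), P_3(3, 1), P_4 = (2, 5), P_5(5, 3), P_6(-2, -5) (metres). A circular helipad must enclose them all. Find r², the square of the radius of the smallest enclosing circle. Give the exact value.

A smallest enclosing disk is always determined by at most three of the input points on its boundary.
The minimum enclosing circle is determined by three boundary points: P_4, P_5, P_6.
Their circumcentre is (25/38, -5/19) with r² = 42601/1444.
The farthest remaining point P_1 is at distance² 21017/1444 ≤ 42601/1444.

42601/1444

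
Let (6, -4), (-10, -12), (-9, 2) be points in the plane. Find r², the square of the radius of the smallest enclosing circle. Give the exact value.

Call the three points A, B, C in the order given.
Side lengths²: AB² = 320, AC² = 261, BC² = 197.
Since AB² = 320 < 261 + 197 = 458, the triangle is acute, so the smallest enclosing circle is the circumcircle.
Circumcentre = (-59/18, -49/9), r² = 28565/324.

28565/324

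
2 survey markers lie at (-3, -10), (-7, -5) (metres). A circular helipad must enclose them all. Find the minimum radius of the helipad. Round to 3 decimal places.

The smallest circle enclosing two points has them as diameter endpoints.
Centre = midpoint = (-5, -7.5); r² = |(-3, -10)−(-7, -5)|²/4 = 41/4 = 10.25.
r = √(10.25) ≈ 3.202.

3.202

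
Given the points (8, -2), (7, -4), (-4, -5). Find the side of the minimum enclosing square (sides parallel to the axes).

12

The bounding box has width 12 and height 3.
An axis-aligned square enclosing the set must have side ≥ max(width, height).
So the minimum side is max(12, 3) = 12.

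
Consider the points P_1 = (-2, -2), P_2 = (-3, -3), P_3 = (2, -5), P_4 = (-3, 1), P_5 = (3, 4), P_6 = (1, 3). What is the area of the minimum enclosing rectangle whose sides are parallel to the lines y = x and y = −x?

In coordinates u = x + y, v = x − y the rectangle is axis-aligned; the map (x,y)→(u,v) scales areas by 2.
u-values: -4, -6, -3, -2, 7, 4; range = 7 − (-6) = 13.
v-values: 0, 0, 7, -4, -1, -2; range = 7 − (-4) = 11.
Area = (13 × 11) / 2 = 71.5.

71.5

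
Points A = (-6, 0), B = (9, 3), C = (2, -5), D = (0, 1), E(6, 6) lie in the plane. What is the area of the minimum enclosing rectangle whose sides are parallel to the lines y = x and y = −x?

117

In coordinates u = x + y, v = x − y the rectangle is axis-aligned; the map (x,y)→(u,v) scales areas by 2.
u-values: -6, 12, -3, 1, 12; range = 12 − (-6) = 18.
v-values: -6, 6, 7, -1, 0; range = 7 − (-6) = 13.
Area = (18 × 13) / 2 = 117.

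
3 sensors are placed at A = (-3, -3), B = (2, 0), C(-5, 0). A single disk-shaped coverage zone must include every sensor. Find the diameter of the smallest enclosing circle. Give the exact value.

7

Side lengths²: AB² = 34, AC² = 13, BC² = 49.
Since BC² = 49 ≥ 34 + 13 = 47, the angle opposite BC is not acute, so the smallest enclosing circle has BC as diameter.
Centre = midpoint of BC = (-1.5, 0), r² = 49/4 = 12.25.
Diameter = 2r = 2√(12.25) = 7.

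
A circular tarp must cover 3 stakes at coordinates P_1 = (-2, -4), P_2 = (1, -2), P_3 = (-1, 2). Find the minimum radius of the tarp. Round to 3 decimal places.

3.041

Side lengths²: P_1P_2² = 13, P_1P_3² = 37, P_2P_3² = 20.
Since P_1P_3² = 37 ≥ 20 + 13 = 33, the angle opposite P_1P_3 is not acute, so the smallest enclosing circle has P_1P_3 as diameter.
Centre = midpoint of P_1P_3 = (-1.5, -1), r² = 37/4 = 9.25.
r = √(9.25) ≈ 3.041.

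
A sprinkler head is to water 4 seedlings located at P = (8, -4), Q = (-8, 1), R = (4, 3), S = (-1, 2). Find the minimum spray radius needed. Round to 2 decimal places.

8.38

A smallest enclosing disk is always determined by at most three of the input points on its boundary.
The farthest pair is P–Q with squared distance 281. The circle on this segment as diameter has centre (0, -1.5) and r² = 281/4 = 70.25.
Check R: distance² to centre = 36.25 ≤ 70.25, so it lies inside.
All remaining points lie in this disk, and no smaller disk contains both endpoints, so this is the minimum enclosing circle.
r = √(70.25) ≈ 8.38.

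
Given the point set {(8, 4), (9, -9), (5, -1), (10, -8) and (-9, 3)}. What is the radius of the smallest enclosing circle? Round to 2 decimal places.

10.98

The minimum enclosing circle of a finite set is fixed by two of the points (as a diameter) or three (as a circumcircle).
The farthest pair is (10, -8)–(-9, 3) with squared distance 482. The circle on this segment as diameter has centre (0.5, -2.5) and r² = 482/4 = 120.5.
Check (8, 4): distance² to centre = 98.5 ≤ 120.5, so it lies inside.
All remaining points lie in this disk, and no smaller disk contains both endpoints, so this is the minimum enclosing circle.
r = √(120.5) ≈ 10.98.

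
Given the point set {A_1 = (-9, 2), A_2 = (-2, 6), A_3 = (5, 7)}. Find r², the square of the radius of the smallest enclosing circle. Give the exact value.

Side lengths²: A_1A_2² = 65, A_1A_3² = 221, A_2A_3² = 50.
Since A_1A_3² = 221 ≥ 65 + 50 = 115, the angle opposite A_1A_3 is not acute, so the smallest enclosing circle has A_1A_3 as diameter.
Centre = midpoint of A_1A_3 = (-2, 4.5), r² = 221/4 = 55.25.

55.25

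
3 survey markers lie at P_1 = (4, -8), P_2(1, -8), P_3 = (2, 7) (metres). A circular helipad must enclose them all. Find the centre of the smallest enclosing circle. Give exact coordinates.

Side lengths²: P_1P_2² = 9, P_1P_3² = 229, P_2P_3² = 226.
Since P_1P_3² = 229 < 226 + 9 = 235, the triangle is acute, so the smallest enclosing circle is the circumcircle.
Circumcentre = (2.5, -17/30), r² = 25877/450.
Centre = (2.5, -17/30).

(2.5, -17/30)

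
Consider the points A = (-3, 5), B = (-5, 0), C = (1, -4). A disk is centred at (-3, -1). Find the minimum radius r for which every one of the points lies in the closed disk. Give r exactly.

The required radius is the distance from (-3, -1) to the farthest point.
Squared distances: 36, 5, 25.
Maximum is 36, attained at A.
r = √36 = 6.

6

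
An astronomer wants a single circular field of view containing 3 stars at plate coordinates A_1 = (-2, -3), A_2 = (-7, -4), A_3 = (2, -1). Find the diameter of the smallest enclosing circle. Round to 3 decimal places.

Side lengths²: A_1A_2² = 26, A_1A_3² = 20, A_2A_3² = 90.
Since A_2A_3² = 90 ≥ 26 + 20 = 46, the angle opposite A_2A_3 is not acute, so the smallest enclosing circle has A_2A_3 as diameter.
Centre = midpoint of A_2A_3 = (-2.5, -2.5), r² = 90/4 = 22.5.
Diameter = 2r = 2√(22.5) ≈ 9.487.

9.487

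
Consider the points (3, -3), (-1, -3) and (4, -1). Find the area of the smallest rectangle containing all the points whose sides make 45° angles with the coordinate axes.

14

In coordinates u = x + y, v = x − y the rectangle is axis-aligned; the map (x,y)→(u,v) scales areas by 2.
u-values: 0, -4, 3; range = 3 − (-4) = 7.
v-values: 6, 2, 5; range = 6 − 2 = 4.
Area = (7 × 4) / 2 = 14.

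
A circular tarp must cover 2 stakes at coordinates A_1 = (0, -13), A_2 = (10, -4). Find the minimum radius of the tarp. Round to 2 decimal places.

6.73

The smallest circle enclosing two points has them as diameter endpoints.
Centre = midpoint = (5, -8.5); r² = |A_1A_2|²/4 = 181/4 = 45.25.
r = √(45.25) ≈ 6.73.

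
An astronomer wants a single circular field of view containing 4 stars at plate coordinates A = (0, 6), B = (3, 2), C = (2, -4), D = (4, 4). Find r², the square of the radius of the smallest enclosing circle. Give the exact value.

A smallest enclosing disk is always determined by at most three of the input points on its boundary.
The farthest pair is A–C with squared distance 104. The circle on this segment as diameter has centre (1, 1) and r² = 104/4 = 26.
Check B: distance² to centre = 5 ≤ 26, so it lies inside.
All remaining points lie in this disk, and no smaller disk contains both endpoints, so this is the minimum enclosing circle.

26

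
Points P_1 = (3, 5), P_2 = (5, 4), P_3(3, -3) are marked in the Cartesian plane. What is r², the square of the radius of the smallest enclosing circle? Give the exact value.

16

Side lengths²: P_1P_2² = 5, P_1P_3² = 64, P_2P_3² = 53.
Since P_1P_3² = 64 ≥ 53 + 5 = 58, the angle opposite P_1P_3 is not acute, so the smallest enclosing circle has P_1P_3 as diameter.
Centre = midpoint of P_1P_3 = (3, 1), r² = 64/4 = 16.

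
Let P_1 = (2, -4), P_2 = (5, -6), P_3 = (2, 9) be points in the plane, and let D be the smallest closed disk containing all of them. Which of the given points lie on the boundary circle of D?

P_2, P_3

Side lengths²: P_1P_2² = 13, P_1P_3² = 169, P_2P_3² = 234.
Since P_2P_3² = 234 ≥ 169 + 13 = 182, the angle opposite P_2P_3 is not acute, so the smallest enclosing circle has P_2P_3 as diameter.
Centre = midpoint of P_2P_3 = (3.5, 1.5), r² = 234/4 = 58.5.
The points at distance exactly r from the centre are P_2, P_3 — 2 points.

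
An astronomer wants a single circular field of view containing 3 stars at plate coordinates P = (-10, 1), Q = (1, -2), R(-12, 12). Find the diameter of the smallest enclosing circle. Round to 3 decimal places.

Side lengths²: PQ² = 130, PR² = 125, QR² = 365.
Since QR² = 365 ≥ 130 + 125 = 255, the angle opposite QR is not acute, so the smallest enclosing circle has QR as diameter.
Centre = midpoint of QR = (-5.5, 5), r² = 365/4 = 91.25.
Diameter = 2r = 2√(91.25) ≈ 19.105.

19.105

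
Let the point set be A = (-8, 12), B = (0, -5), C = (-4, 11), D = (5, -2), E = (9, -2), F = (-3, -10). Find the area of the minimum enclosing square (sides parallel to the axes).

The bounding box has width 17 and height 22.
An axis-aligned square enclosing the set must have side ≥ max(width, height).
So the minimum side is max(17, 22) = 22.
Area = 22² = 484.

484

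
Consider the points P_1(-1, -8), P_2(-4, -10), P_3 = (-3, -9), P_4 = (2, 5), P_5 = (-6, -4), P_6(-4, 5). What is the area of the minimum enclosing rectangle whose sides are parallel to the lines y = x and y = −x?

168

In coordinates u = x + y, v = x − y the rectangle is axis-aligned; the map (x,y)→(u,v) scales areas by 2.
u-values: -9, -14, -12, 7, -10, 1; range = 7 − (-14) = 21.
v-values: 7, 6, 6, -3, -2, -9; range = 7 − (-9) = 16.
Area = (21 × 16) / 2 = 168.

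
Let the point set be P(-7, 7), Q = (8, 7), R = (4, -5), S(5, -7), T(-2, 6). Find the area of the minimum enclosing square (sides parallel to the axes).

The bounding box has width 15 and height 14.
An axis-aligned square enclosing the set must have side ≥ max(width, height).
So the minimum side is max(15, 14) = 15.
Area = 15² = 225.

225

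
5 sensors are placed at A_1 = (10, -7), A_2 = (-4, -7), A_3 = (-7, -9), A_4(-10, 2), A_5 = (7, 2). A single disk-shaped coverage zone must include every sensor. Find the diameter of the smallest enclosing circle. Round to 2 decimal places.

21.93

A smallest enclosing disk is always determined by at most three of the input points on its boundary.
The farthest pair is A_1–A_4 with squared distance 481. The circle on this segment as diameter has centre (0, -2.5) and r² = 481/4 = 120.25.
Check A_2: distance² to centre = 36.25 ≤ 120.25, so it lies inside.
All remaining points lie in this disk, and no smaller disk contains both endpoints, so this is the minimum enclosing circle.
Diameter = 2r = 2√(120.25) ≈ 21.93.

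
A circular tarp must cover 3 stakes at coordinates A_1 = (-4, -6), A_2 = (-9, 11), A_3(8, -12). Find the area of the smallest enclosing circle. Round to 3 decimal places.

642.456

Side lengths²: A_1A_2² = 314, A_1A_3² = 180, A_2A_3² = 818.
Since A_2A_3² = 818 ≥ 314 + 180 = 494, the angle opposite A_2A_3 is not acute, so the smallest enclosing circle has A_2A_3 as diameter.
Centre = midpoint of A_2A_3 = (-0.5, -0.5), r² = 818/4 = 204.5.
Area = π·r² = π·204.5 ≈ 642.456.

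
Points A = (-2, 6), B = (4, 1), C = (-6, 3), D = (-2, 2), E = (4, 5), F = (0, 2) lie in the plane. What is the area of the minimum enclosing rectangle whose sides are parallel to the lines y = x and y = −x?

In coordinates u = x + y, v = x − y the rectangle is axis-aligned; the map (x,y)→(u,v) scales areas by 2.
u-values: 4, 5, -3, 0, 9, 2; range = 9 − (-3) = 12.
v-values: -8, 3, -9, -4, -1, -2; range = 3 − (-9) = 12.
Area = (12 × 12) / 2 = 72.

72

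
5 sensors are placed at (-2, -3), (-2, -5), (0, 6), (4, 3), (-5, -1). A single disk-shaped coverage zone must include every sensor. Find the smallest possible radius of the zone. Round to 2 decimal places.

5.59

By Welzl's lemma the MEC is supported by two points (diametrically opposite) or three points (on a circumcircle).
The farthest pair is (-2, -5)–(0, 6) with squared distance 125. The circle on this segment as diameter has centre (-1, 0.5) and r² = 125/4 = 31.25.
Check (-2, -3): distance² to centre = 13.25 ≤ 31.25, so it lies inside.
All remaining points lie in this disk, and no smaller disk contains both endpoints, so this is the minimum enclosing circle.
r = √(31.25) ≈ 5.59.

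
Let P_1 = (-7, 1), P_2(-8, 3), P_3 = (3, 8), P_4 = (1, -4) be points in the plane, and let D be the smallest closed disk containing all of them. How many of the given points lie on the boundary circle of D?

3

By Welzl's lemma the MEC is supported by two points (diametrically opposite) or three points (on a circumcircle).
The minimum enclosing circle is determined by three boundary points: P_2, P_3, P_4.
Their circumcentre is (-70/61, 154/61) with r² = 175565/3721.
The farthest remaining point P_1 is at distance² 136098/3721 ≤ 175565/3721.
The points at distance exactly r from the centre are P_2, P_3, P_4 — 3 points.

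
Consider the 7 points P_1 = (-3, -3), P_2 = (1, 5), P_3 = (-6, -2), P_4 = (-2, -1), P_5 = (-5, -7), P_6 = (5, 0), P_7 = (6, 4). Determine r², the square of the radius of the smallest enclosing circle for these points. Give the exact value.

60.5

The farthest pair is P_5–P_7 with squared distance 242. The circle on this segment as diameter has centre (0.5, -1.5) and r² = 242/4 = 60.5.
Check P_1: distance² to centre = 14.5 ≤ 60.5, so it lies inside.
All remaining points lie in this disk, and no smaller disk contains both endpoints, so this is the minimum enclosing circle.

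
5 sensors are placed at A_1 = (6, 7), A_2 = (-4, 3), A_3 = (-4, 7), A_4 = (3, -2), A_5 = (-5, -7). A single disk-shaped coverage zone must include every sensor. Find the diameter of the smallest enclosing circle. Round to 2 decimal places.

A smallest enclosing disk is always determined by at most three of the input points on its boundary.
The farthest pair is A_1–A_5 with squared distance 317. The circle on this segment as diameter has centre (0.5, 0) and r² = 317/4 = 79.25.
Check A_2: distance² to centre = 29.25 ≤ 79.25, so it lies inside.
All remaining points lie in this disk, and no smaller disk contains both endpoints, so this is the minimum enclosing circle.
Diameter = 2r = 2√(79.25) ≈ 17.80.

17.80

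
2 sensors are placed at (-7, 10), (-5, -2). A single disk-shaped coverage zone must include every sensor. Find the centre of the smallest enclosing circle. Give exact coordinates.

The smallest circle enclosing two points has them as diameter endpoints.
Centre = midpoint = (-6, 4); r² = |(-7, 10)−(-5, -2)|²/4 = 148/4 = 37.
Centre = (-6, 4).

(-6, 4)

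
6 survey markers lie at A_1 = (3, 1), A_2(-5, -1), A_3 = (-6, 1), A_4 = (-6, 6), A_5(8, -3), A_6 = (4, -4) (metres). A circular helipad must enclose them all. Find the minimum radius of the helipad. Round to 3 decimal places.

8.322

The farthest pair is A_4–A_5 with squared distance 277. The circle on this segment as diameter has centre (1, 1.5) and r² = 277/4 = 69.25.
Check A_1: distance² to centre = 4.25 ≤ 69.25, so it lies inside.
All remaining points lie in this disk, and no smaller disk contains both endpoints, so this is the minimum enclosing circle.
r = √(69.25) ≈ 8.322.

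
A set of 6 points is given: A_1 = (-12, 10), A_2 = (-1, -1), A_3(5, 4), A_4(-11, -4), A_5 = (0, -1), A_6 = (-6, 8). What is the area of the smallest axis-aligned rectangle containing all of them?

x ranges over [-12, 5], width 17.
y ranges over [-4, 10], height 14.
Area = 17 × 14 = 238.

238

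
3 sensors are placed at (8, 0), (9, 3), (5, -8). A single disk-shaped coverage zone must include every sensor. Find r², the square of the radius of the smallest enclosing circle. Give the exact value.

Call the three points A, B, C in the order given.
Side lengths²: AB² = 10, AC² = 73, BC² = 137.
Since BC² = 137 ≥ 73 + 10 = 83, the angle opposite BC is not acute, so the smallest enclosing circle has BC as diameter.
Centre = midpoint of BC = (7, -2.5), r² = 137/4 = 34.25.

34.25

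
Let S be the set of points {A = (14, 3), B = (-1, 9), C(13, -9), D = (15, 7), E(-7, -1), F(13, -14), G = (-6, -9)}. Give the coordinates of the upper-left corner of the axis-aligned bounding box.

x-range [-7, 15], y-range [-14, 9].
The upper-left corner is (-7, 9).

(-7, 9)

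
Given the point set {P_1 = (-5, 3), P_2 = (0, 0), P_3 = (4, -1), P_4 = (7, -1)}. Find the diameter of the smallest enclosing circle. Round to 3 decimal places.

12.649

By Welzl's lemma the MEC is supported by two points (diametrically opposite) or three points (on a circumcircle).
The farthest pair is P_1–P_4 with squared distance 160. The circle on this segment as diameter has centre (1, 1) and r² = 160/4 = 40.
Check P_2: distance² to centre = 2 ≤ 40, so it lies inside.
All remaining points lie in this disk, and no smaller disk contains both endpoints, so this is the minimum enclosing circle.
Diameter = 2r = 2√40 ≈ 12.649.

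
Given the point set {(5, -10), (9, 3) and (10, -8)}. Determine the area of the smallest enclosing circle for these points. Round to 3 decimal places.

145.299

Call the three points A, B, C in the order given.
Side lengths²: AB² = 185, AC² = 29, BC² = 122.
Since AB² = 185 ≥ 122 + 29 = 151, the angle opposite AB is not acute, so the smallest enclosing circle has AB as diameter.
Centre = midpoint of AB = (7, -3.5), r² = 185/4 = 46.25.
Area = π·r² = π·46.25 ≈ 145.299.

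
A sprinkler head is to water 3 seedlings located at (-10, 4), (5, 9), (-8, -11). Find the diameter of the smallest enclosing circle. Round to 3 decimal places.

Call the three points A, B, C in the order given.
Side lengths²: AB² = 250, AC² = 229, BC² = 569.
Since BC² = 569 ≥ 250 + 229 = 479, the angle opposite BC is not acute, so the smallest enclosing circle has BC as diameter.
Centre = midpoint of BC = (-1.5, -1), r² = 569/4 = 142.25.
Diameter = 2r = 2√(142.25) ≈ 23.854.

23.854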